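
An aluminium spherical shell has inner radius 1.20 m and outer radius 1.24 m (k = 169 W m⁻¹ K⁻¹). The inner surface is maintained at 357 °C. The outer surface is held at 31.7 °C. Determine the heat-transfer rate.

Q = 4πk·ΔT/(1/r₁ − 1/r₂) = 4π × 169 × 325.3 / (1/1.20 − 1/1.24) = 2.57×10^7 W

Q = 25700 kW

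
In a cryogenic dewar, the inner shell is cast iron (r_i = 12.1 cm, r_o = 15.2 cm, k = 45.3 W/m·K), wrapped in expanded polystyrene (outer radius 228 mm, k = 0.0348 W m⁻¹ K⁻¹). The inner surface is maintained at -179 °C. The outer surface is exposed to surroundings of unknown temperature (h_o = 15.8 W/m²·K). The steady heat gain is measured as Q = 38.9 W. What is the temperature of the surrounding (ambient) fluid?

Series resistances:
  R_cast iron = (1/0.121 − 1/0.152)/(4πk) = 1.686/(4π·45.3) = 0.002961 K/W
  R_expanded polystyrene = (1/0.152 − 1/0.228)/(4πk) = 2.193/(4π·0.0348) = 5.015 K/W
  R_conv,out = 1/(4πr²h) = 1/(4π·0.228²·15.8) = 0.09689 K/W
ΣR = 5.115 K/W
ΔT = Q·ΣR = 38.9 × 5.115 = 199.0 K
Heat flows inward, so T_out = T_in + ΔT = -179 + 199.0 = 20.0 °C

T_out = 20.0 °C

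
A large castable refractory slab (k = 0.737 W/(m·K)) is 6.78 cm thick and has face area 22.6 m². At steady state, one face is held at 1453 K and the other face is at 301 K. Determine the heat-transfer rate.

Q = 283 kW

Q = kA·ΔT/L = 0.737 × 22.6 × |1453 K − 301 K| / 0.0678 = 2.83×10^5 W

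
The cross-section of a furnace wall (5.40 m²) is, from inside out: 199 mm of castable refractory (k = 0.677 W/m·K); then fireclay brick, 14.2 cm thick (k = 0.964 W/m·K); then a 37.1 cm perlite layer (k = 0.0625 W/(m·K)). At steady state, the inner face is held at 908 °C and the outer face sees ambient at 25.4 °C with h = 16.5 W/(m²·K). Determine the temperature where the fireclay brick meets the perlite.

Series thermal resistances, inner to outer:
  R_castable refractory = L/(kA) = 0.199/(0.677·5.40) = 0.05443 K/W
  R_fireclay brick = L/(kA) = 0.142/(0.964·5.40) = 0.02728 K/W
  R_perlite = L/(kA) = 0.371/(0.0625·5.40) = 1.099 K/W
  R_conv,out = 1/(hA) = 1/(16.5·5.40) = 0.01122 K/W
ΣR = 0.05443 + 0.02728 + 1.099 + 0.01122 = 1.192 K/W
Q = ΔT/ΣR = (908 °C − 25.4 °C)/1.192 = 740.4 W
From the inner boundary to the fireclay brick/perlite interface, ΣR_partial = 0.08171 K/W.
T_interface = T_in − Q·ΣR_partial = 908 °C − (740.4)(0.08171) = 848 °C

T = 848 °C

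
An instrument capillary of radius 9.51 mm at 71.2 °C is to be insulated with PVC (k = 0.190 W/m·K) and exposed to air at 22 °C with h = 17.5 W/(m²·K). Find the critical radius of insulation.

For a cylinder, r_cr = k_ins/h = 0.190/17.5 = 0.0109 m = 1.09 cm

r_cr = 1.09 cm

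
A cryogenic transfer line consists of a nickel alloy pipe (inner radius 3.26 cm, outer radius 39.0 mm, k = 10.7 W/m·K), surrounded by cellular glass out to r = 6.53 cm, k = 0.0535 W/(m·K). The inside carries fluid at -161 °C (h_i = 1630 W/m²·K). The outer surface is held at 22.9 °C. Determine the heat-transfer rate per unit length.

Q' = 119 W/m

Resistance network (inner→outer):
  R'_conv,in = 1/(2πr h) = 1/(2π·0.0326·1630) = 0.002995 m·K/W
  R'_nickel alloy = ln(0.0390/0.0326)/(2πk) = 0.1792/(2π·10.7) = 0.002666 m·K/W
  R'_cellular glass = ln(0.0653/0.0390)/(2πk) = 0.5154/(2π·0.0535) = 1.533 m·K/W
ΣR = 0.002995 + 0.002666 + 1.533 = 1.539 m·K/W
Q' = ΔT/ΣR = (-161 °C − 22.9 °C)/1.539 = -119 W/m
(Negative Q' ⇒ heat flows inward; heat gain = 119 W/m.)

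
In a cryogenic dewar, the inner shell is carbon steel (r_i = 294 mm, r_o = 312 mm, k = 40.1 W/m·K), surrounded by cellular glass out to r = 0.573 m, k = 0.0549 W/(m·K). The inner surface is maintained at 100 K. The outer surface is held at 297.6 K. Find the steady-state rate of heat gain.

Q = 93.4 W

Treat each layer as a resistance in series:
  R_carbon steel = (1/0.294 − 1/0.312)/(4πk) = 0.1962/(4π·40.1) = 3.894×10^-4 K/W
  R_cellular glass = (1/0.312 − 1/0.573)/(4πk) = 1.460/(4π·0.0549) = 2.116 K/W
ΣR = 3.894×10^-4 + 2.116 = 2.116 K/W
Q = ΔT/ΣR = (100 K − 297.6 K)/2.116 = -93.4 W
(Negative Q ⇒ heat flows inward; heat gain = 93.4 W.)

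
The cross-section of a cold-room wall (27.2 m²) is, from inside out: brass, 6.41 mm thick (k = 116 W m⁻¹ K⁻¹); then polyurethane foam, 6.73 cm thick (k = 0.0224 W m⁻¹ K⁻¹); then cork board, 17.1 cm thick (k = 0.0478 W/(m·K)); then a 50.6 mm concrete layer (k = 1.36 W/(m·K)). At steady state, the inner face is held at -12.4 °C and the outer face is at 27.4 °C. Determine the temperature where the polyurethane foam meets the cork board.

T = 5.67 °C

Series thermal resistances, inner to outer:
  R_brass = L/(kA) = 0.00641/(116·27.2) = 2.032×10^-6 K/W
  R_polyurethane foam = L/(kA) = 0.0673/(0.0224·27.2) = 0.1105 K/W
  R_cork board = L/(kA) = 0.171/(0.0478·27.2) = 0.1315 K/W
  R_concrete = L/(kA) = 0.0506/(1.36·27.2) = 0.001368 K/W
ΣR = 2.032×10^-6 + 0.1105 + 0.1315 + 0.001368 = 0.2434 K/W
Q = ΔT/ΣR = (-12.4 °C − 27.4 °C)/0.2434 = -163.5 W
From the inner boundary to the polyurethane foam/cork board interface, ΣR_partial = 0.1105 K/W.
T_interface = T_in − Q·ΣR_partial = -12.4 °C − (-163.5)(0.1105) = 5.67 °C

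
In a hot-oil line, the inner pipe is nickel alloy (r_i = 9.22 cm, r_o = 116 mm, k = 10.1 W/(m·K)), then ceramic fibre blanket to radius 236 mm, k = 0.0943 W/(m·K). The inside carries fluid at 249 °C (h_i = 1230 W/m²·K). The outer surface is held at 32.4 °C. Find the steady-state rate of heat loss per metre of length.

Q' = 180 W/m

Resistance network (inner→outer):
  R'_conv,in = 1/(2πr h) = 1/(2π·0.0922·1230) = 0.001403 m·K/W
  R'_nickel alloy = ln(0.116/0.0922)/(2πk) = 0.2296/(2π·10.1) = 0.003618 m·K/W
  R'_ceramic fibre blanket = ln(0.236/0.116)/(2πk) = 0.7102/(2π·0.0943) = 1.199 m·K/W
ΣR = 0.001403 + 0.003618 + 1.199 = 1.204 m·K/W
Q' = ΔT/ΣR = (249 °C − 32.4 °C)/1.204 = 180 W/m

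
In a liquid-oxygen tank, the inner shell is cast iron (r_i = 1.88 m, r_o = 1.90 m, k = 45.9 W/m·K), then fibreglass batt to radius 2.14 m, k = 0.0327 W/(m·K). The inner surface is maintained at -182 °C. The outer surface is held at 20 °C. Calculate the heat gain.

Q = 1410 W

Resistance network (inner→outer):
  R_cast iron = (1/1.88 − 1/1.90)/(4πk) = 0.005599/(4π·45.9) = 9.707×10^-6 K/W
  R_fibreglass batt = (1/1.90 − 1/2.14)/(4πk) = 0.05903/(4π·0.0327) = 0.1436 K/W
ΣR = 9.707×10^-6 + 0.1436 = 0.1436 K/W
Q = ΔT/ΣR = (-182 °C − 20 °C)/0.1436 = -1410 W
(Negative Q ⇒ heat flows inward; heat gain = 1410 W.)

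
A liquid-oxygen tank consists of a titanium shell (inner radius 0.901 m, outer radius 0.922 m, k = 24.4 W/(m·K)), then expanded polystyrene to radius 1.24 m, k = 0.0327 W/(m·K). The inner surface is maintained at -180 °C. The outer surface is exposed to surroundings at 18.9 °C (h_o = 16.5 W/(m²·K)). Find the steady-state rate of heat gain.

Q = 292 W

Treat each layer as a resistance in series:
  R_titanium = (1/0.901 − 1/0.922)/(4πk) = 0.02528/(4π·24.4) = 8.244×10^-5 K/W
  R_expanded polystyrene = (1/0.922 − 1/1.24)/(4πk) = 0.2781/(4π·0.0327) = 0.6769 K/W
  R_conv,out = 1/(4πr²h) = 1/(4π·1.24²·16.5) = 0.003137 K/W
ΣR = 8.244×10^-5 + 0.6769 + 0.003137 = 0.6801 K/W
Q = ΔT/ΣR = (-180 °C − 18.9 °C)/0.6801 = -292 W
(Negative Q ⇒ heat flows inward; heat gain = 292 W.)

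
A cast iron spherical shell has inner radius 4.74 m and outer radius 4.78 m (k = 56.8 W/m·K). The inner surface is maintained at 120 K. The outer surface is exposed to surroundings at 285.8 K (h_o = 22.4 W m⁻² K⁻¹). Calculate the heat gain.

Q = 1.05×10^6 W

Series thermal resistances, inner to outer:
  R_cast iron = (1/4.74 − 1/4.78)/(4πk) = 0.001765/(4π·56.8) = 2.473×10^-6 K/W
  R_conv,out = 1/(4πr²h) = 1/(4π·4.78²·22.4) = 1.555×10^-4 K/W
ΣR = 2.473×10^-6 + 1.555×10^-4 = 1.580×10^-4 K/W
Q = ΔT/ΣR = (120 K − 285.8 K)/1.580×10^-4 = -1.05×10^6 W
(Negative Q ⇒ heat flows inward; heat gain = 1.05×10^6 W.)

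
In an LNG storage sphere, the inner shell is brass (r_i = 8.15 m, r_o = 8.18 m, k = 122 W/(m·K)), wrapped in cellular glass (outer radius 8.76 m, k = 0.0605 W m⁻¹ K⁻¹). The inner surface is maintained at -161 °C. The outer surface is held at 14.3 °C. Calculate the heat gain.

Q = 16500 W

Treat each layer as a resistance in series:
  R_brass = (1/8.15 − 1/8.18)/(4πk) = 4.500×10^-4/(4π·122) = 2.935×10^-7 K/W
  R_cellular glass = (1/8.18 − 1/8.76)/(4πk) = 0.008094/(4π·0.0605) = 0.01065 K/W
ΣR = 2.935×10^-7 + 0.01065 = 0.01065 K/W
Q = ΔT/ΣR = (-161 °C − 14.3 °C)/0.01065 = -16500 W
(Negative Q ⇒ heat flows inward; heat gain = 16500 W.)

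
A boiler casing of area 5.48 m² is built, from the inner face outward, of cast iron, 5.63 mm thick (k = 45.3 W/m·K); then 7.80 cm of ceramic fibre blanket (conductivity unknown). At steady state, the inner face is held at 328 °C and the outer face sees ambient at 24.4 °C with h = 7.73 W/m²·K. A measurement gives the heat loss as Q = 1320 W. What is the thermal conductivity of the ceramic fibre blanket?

k = 0.0690 W/m·K

ΣR = ΔT/Q = |328 − 24.4|/1320 = 0.2300 K/W
Known resistances:
  R_cast iron = L/(kA) = 0.00563/(45.3·5.48) = 2.268×10^-5 K/W
  R_conv,out = 1/(hA) = 1/(7.73·5.48) = 0.02361 K/W
R_ceramic fibre blanket = ΣR − ΣR_known = 0.2300 − 0.02363 = 0.2064 K/W
L/(kA) = 0.2064 ⇒ k = 0.0780/(0.2064·5.48) = 0.0690 W/m·K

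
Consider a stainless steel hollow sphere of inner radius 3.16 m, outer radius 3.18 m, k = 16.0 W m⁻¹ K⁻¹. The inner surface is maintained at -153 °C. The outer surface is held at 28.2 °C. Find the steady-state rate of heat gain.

Q = 4πk·ΔT/(1/r₁ − 1/r₂) = 4π × 16.0 × 181.2 / (1/3.16 − 1/3.18) = 1.83×10^7 W

Q = 18300 kW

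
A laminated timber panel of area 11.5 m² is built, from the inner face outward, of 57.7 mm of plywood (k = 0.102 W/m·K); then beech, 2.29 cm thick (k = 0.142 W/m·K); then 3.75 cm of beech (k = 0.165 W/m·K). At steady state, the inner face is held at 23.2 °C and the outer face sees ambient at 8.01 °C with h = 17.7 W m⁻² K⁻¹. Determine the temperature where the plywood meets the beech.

T = 14.7 °C

Resistance network (inner→outer):
  R_plywood = L/(kA) = 0.0577/(0.102·11.5) = 0.04919 K/W
  R_beech = L/(kA) = 0.0229/(0.142·11.5) = 0.01402 K/W
  R_beech = L/(kA) = 0.0375/(0.165·11.5) = 0.01976 K/W
  R_conv,out = 1/(hA) = 1/(17.7·11.5) = 0.004913 K/W
ΣR = 0.04919 + 0.01402 + 0.01976 + 0.004913 = 0.08788 K/W
Q = ΔT/ΣR = (23.2 °C − 8.01 °C)/0.08788 = 172.8 W
From the inner boundary to the plywood/beech interface, ΣR_partial = 0.04919 K/W.
T_interface = T_in − Q·ΣR_partial = 23.2 °C − (172.8)(0.04919) = 14.7 °C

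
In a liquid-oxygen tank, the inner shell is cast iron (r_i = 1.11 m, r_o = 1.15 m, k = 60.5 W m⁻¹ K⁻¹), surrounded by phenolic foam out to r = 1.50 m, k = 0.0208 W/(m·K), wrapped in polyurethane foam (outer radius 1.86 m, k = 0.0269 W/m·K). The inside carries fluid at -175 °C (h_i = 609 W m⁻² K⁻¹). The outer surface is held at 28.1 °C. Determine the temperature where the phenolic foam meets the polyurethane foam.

Resistance network (inner→outer):
  R_conv,in = 1/(4πr²h) = 1/(4π·1.11²·609) = 1.061×10^-4 K/W
  R_cast iron = (1/1.11 − 1/1.15)/(4πk) = 0.03134/(4π·60.5) = 4.122×10^-5 K/W
  R_phenolic foam = (1/1.15 − 1/1.50)/(4πk) = 0.2029/(4π·0.0208) = 0.7763 K/W
  R_polyurethane foam = (1/1.50 − 1/1.86)/(4πk) = 0.1290/(4π·0.0269) = 0.3817 K/W
ΣR = 1.061×10^-4 + 4.122×10^-5 + 0.7763 + 0.3817 = 1.158 K/W
Q = ΔT/ΣR = (-175 °C − 28.1 °C)/1.158 = -175.4 W
From the inner boundary to the phenolic foam/polyurethane foam interface, ΣR_partial = 0.7764 K/W.
T_interface = T_in − Q·ΣR_partial = -175 °C − (-175.4)(0.7764) = -38.8 °C

T = -38.8 °C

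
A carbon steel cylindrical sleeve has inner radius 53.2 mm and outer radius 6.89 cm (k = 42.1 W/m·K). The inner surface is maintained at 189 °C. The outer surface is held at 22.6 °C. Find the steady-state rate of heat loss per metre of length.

Q' = 1.70×10^5 W/m

Q' = 2πk·ΔT/ln(r₂/r₁) = 2π × 42.1 × 166.4 / ln(0.0689/0.0532) = 1.70×10^5 W/m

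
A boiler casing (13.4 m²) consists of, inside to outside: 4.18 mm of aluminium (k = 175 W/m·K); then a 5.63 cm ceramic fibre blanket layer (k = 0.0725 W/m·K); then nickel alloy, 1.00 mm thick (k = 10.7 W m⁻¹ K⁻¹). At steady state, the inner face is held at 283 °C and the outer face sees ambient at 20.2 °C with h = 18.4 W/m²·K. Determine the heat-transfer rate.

Q = 4240 W

Treat each layer as a resistance in series:
  R_aluminium = L/(kA) = 0.00418/(175·13.4) = 1.783×10^-6 K/W
  R_ceramic fibre blanket = L/(kA) = 0.0563/(0.0725·13.4) = 0.05795 K/W
  R_nickel alloy = L/(kA) = 0.00100/(10.7·13.4) = 6.974×10^-6 K/W
  R_conv,out = 1/(hA) = 1/(18.4·13.4) = 0.004056 K/W
ΣR = 1.783×10^-6 + 0.05795 + 6.974×10^-6 + 0.004056 = 0.06201 K/W
Q = ΔT/ΣR = (283 °C − 20.2 °C)/0.06201 = 4240 W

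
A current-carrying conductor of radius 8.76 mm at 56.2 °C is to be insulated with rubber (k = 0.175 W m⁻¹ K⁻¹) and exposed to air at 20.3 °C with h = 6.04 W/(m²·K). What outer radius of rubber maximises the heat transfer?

r_cr = 2.90 cm

For a cylinder, r_cr = k_ins/h = 0.175/6.04 = 0.0290 m = 2.90 cm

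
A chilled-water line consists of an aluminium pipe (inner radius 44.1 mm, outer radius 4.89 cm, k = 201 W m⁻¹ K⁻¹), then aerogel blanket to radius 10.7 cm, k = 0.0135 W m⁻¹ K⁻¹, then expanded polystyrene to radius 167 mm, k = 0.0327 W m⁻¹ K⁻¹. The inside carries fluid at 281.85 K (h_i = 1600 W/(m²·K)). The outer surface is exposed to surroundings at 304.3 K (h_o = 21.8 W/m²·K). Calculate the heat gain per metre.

Resistance network (inner→outer):
  R'_conv,in = 1/(2πr h) = 1/(2π·0.0441·1600) = 0.002256 m·K/W
  R'_aluminium = ln(0.0489/0.0441)/(2πk) = 0.1033/(2π·201) = 8.181×10^-5 m·K/W
  R'_aerogel blanket = ln(0.107/0.0489)/(2πk) = 0.7831/(2π·0.0135) = 9.232 m·K/W
  R'_expanded polystyrene = ln(0.167/0.107)/(2πk) = 0.4452/(2π·0.0327) = 2.167 m·K/W
  R'_conv,out = 1/(2πr h) = 1/(2π·0.167·21.8) = 0.04372 m·K/W
ΣR = 0.002256 + 8.181×10^-5 + 9.232 + 2.167 + 0.04372 = 11.45 m·K/W
Q' = ΔT/ΣR = (281.85 K − 304.3 K)/11.45 = -1.96 W/m
(Negative Q' ⇒ heat flows inward; heat gain = 1.96 W/m.)

Q' = 1.96 W/m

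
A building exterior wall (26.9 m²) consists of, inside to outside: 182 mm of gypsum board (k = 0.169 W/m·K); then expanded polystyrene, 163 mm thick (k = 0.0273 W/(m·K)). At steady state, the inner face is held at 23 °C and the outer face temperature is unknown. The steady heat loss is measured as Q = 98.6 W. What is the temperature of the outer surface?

Series resistances:
  R_gypsum board = L/(kA) = 0.182/(0.169·26.9) = 0.04003 K/W
  R_expanded polystyrene = L/(kA) = 0.163/(0.0273·26.9) = 0.2220 K/W
ΣR = 0.2620 K/W
ΔT = Q·ΣR = 98.6 × 0.2620 = 25.83 K
Heat flows outward, so T_out = T_in − ΔT = 23 − 25.83 = -2.83 °C

T_out = -2.83 °C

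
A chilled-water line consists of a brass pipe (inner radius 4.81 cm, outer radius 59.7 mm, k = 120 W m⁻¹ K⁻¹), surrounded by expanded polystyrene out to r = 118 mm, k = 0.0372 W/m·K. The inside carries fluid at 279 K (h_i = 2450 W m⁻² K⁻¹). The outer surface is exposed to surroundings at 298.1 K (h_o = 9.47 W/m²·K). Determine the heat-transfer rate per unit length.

Q' = 6.24 W/m

Resistance network (inner→outer):
  R'_conv,in = 1/(2πr h) = 1/(2π·0.0481·2450) = 0.001351 m·K/W
  R'_brass = ln(0.0597/0.0481)/(2πk) = 0.2160/(2π·120) = 2.865×10^-4 m·K/W
  R'_expanded polystyrene = ln(0.118/0.0597)/(2πk) = 0.6814/(2π·0.0372) = 2.915 m·K/W
  R'_conv,out = 1/(2πr h) = 1/(2π·0.118·9.47) = 0.1424 m·K/W
ΣR = 0.001351 + 2.865×10^-4 + 2.915 + 0.1424 = 3.059 m·K/W
Q' = ΔT/ΣR = (279 K − 298.1 K)/3.059 = -6.24 W/m
(Negative Q' ⇒ heat flows inward; heat gain = 6.24 W/m.)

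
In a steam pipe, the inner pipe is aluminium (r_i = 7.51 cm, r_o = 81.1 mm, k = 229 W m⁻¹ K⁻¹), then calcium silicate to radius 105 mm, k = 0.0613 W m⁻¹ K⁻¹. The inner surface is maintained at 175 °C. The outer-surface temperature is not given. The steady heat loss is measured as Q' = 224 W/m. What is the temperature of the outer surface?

T_out = 24.8 °C

Sum the resistances:
  R'_aluminium = ln(0.0811/0.0751)/(2πk) = 0.07686/(2π·229) = 5.342×10^-5 m·K/W
  R'_calcium silicate = ln(0.105/0.0811)/(2πk) = 0.2583/(2π·0.0613) = 0.6706 m·K/W
ΣR = 0.6706 m·K/W
ΔT = Q'·ΣR = 224 × 0.6706 = 150.2 K
Heat flows outward, so T_out = T_in − ΔT = 175 − 150.2 = 24.8 °C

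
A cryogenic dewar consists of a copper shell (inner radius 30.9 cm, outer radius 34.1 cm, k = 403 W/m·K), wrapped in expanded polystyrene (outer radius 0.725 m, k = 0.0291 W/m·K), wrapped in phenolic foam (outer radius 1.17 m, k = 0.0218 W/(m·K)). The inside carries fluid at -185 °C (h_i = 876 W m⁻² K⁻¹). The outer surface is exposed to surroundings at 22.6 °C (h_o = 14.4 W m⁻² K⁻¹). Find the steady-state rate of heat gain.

Q = 33.7 W

Resistance network (inner→outer):
  R_conv,in = 1/(4πr²h) = 1/(4π·0.309²·876) = 9.514×10^-4 K/W
  R_copper = (1/0.309 − 1/0.341)/(4πk) = 0.3037/(4π·403) = 5.997×10^-5 K/W
  R_expanded polystyrene = (1/0.341 − 1/0.725)/(4πk) = 1.553/(4π·0.0291) = 4.248 K/W
  R_phenolic foam = (1/0.725 − 1/1.17)/(4πk) = 0.5246/(4π·0.0218) = 1.915 K/W
  R_conv,out = 1/(4πr²h) = 1/(4π·1.17²·14.4) = 0.004037 K/W
ΣR = 9.514×10^-4 + 5.997×10^-5 + 4.248 + 1.915 + 0.004037 = 6.168 K/W
Q = ΔT/ΣR = (-185 °C − 22.6 °C)/6.168 = -33.7 W
(Negative Q ⇒ heat flows inward; heat gain = 33.7 W.)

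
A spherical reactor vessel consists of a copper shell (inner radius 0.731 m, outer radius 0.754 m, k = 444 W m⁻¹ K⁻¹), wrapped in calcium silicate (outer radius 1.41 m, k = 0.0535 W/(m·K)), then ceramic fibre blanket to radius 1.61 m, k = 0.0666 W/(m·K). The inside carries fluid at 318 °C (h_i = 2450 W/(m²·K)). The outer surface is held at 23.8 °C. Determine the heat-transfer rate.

Resistance network (inner→outer):
  R_conv,in = 1/(4πr²h) = 1/(4π·0.731²·2450) = 6.078×10^-5 K/W
  R_copper = (1/0.731 − 1/0.754)/(4πk) = 0.04173/(4π·444) = 7.479×10^-6 K/W
  R_calcium silicate = (1/0.754 − 1/1.41)/(4πk) = 0.6170/(4π·0.0535) = 0.9178 K/W
  R_ceramic fibre blanket = (1/1.41 − 1/1.61)/(4πk) = 0.08810/(4π·0.0666) = 0.1053 K/W
ΣR = 6.078×10^-5 + 7.479×10^-6 + 0.9178 + 0.1053 = 1.023 K/W
Q = ΔT/ΣR = (318 °C − 23.8 °C)/1.023 = 288 W

Q = 288 W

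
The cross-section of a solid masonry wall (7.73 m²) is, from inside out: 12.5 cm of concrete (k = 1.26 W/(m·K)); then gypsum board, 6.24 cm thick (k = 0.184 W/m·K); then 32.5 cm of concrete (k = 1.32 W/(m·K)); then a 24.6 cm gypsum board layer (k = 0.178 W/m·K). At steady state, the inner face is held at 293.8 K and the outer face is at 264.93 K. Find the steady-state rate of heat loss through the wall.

Q = 108 W

Treat each layer as a resistance in series:
  R_concrete = L/(kA) = 0.125/(1.26·7.73) = 0.01283 K/W
  R_gypsum board = L/(kA) = 0.0624/(0.184·7.73) = 0.04387 K/W
  R_concrete = L/(kA) = 0.325/(1.32·7.73) = 0.03185 K/W
  R_gypsum board = L/(kA) = 0.246/(0.178·7.73) = 0.1788 K/W
ΣR = 0.01283 + 0.04387 + 0.03185 + 0.1788 = 0.2673 K/W
Q = ΔT/ΣR = (293.8 K − 264.93 K)/0.2673 = 108 W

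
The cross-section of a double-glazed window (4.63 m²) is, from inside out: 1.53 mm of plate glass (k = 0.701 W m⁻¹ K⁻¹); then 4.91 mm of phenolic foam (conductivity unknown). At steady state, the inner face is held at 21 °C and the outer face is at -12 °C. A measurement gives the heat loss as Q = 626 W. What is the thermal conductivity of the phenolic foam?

ΣR = ΔT/Q = |21 − -12|/626 = 0.05272 K/W
Known resistances:
  R_plate glass = L/(kA) = 0.00153/(0.701·4.63) = 4.714×10^-4 K/W
R_phenolic foam = ΣR − ΣR_known = 0.05272 − 4.714×10^-4 = 0.05225 K/W
L/(kA) = 0.05225 ⇒ k = 0.00491/(0.05225·4.63) = 0.0203 W/m·K

k = 0.0203 W/m·K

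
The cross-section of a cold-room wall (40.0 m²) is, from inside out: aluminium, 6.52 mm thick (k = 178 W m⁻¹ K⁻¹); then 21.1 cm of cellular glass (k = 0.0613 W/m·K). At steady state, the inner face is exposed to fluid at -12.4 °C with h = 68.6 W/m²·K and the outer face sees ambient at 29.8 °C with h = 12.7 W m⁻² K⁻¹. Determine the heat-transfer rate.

Resistance network (inner→outer):
  R_conv,in = 1/(hA) = 1/(68.6·40.0) = 3.644×10^-4 K/W
  R_aluminium = L/(kA) = 0.00652/(178·40.0) = 9.157×10^-7 K/W
  R_cellular glass = L/(kA) = 0.211/(0.0613·40.0) = 0.08605 K/W
  R_conv,out = 1/(hA) = 1/(12.7·40.0) = 0.001969 K/W
ΣR = 3.644×10^-4 + 9.157×10^-7 + 0.08605 + 0.001969 = 0.08838 K/W
Q = ΔT/ΣR = (-12.4 °C − 29.8 °C)/0.08838 = -477 W
(Negative Q ⇒ heat flows inward; heat gain = 477 W.)

Q = 477 W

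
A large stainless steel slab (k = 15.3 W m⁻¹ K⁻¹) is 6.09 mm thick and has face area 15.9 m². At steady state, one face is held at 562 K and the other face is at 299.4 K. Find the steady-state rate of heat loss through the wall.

Q = 1.05×10^7 W

Q = kA·ΔT/L = 15.3 × 15.9 × |562 K − 299.4 K| / 0.00609 = 1.05×10^7 W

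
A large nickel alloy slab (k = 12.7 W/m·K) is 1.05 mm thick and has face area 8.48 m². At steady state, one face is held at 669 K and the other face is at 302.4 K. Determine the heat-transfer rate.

Q = kA·ΔT/L = 12.7 × 8.48 × |669 K − 302.4 K| / 0.00105 = 3.76×10^7 W

Q = 37600 kW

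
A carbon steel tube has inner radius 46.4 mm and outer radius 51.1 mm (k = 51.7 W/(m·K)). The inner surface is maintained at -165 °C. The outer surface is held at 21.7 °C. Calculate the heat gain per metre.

Q' = 6.29×10^5 W/m

Q' = 2πk·ΔT/ln(r₂/r₁) = 2π × 51.7 × 186.7 / ln(0.0511/0.0464) = 6.29×10^5 W/m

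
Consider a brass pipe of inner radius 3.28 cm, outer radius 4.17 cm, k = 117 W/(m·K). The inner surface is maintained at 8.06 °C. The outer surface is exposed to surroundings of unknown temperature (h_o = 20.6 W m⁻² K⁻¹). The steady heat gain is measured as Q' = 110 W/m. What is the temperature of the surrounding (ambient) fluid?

T_out = 28.5 °C

Sum the resistances:
  R'_brass = ln(0.0417/0.0328)/(2πk) = 0.2401/(2π·117) = 3.266×10^-4 m·K/W
  R'_conv,out = 1/(2πr h) = 1/(2π·0.0417·20.6) = 0.1853 m·K/W
ΣR = 0.1856 m·K/W
ΔT = Q'·ΣR = 110 × 0.1856 = 20.42 K
Heat flows inward, so T_out = T_in + ΔT = 8.06 + 20.42 = 28.5 °C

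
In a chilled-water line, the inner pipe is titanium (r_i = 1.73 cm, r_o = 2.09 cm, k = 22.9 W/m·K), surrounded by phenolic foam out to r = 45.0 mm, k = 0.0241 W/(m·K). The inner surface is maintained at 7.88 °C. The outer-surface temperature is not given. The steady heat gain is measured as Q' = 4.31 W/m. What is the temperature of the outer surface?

T_out = 29.7 °C

Series resistances:
  R'_titanium = ln(0.0209/0.0173)/(2πk) = 0.1890/(2π·22.9) = 0.001314 m·K/W
  R'_phenolic foam = ln(0.0450/0.0209)/(2πk) = 0.7669/(2π·0.0241) = 5.065 m·K/W
ΣR = 5.066 m·K/W
ΔT = Q'·ΣR = 4.31 × 5.066 = 21.83 K
Heat flows inward, so T_out = T_in + ΔT = 7.88 + 21.83 = 29.7 °C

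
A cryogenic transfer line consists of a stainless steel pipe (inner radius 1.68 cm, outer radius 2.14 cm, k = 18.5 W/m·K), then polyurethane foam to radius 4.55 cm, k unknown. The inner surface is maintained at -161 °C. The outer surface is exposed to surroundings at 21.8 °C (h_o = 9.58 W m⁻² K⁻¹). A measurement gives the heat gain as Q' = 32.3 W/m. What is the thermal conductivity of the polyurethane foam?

ΣR = ΔT/Q' = |-161 − 21.8|/32.3 = 5.659 m·K/W
Known resistances:
  R'_stainless steel = ln(0.0214/0.0168)/(2πk) = 0.2420/(2π·18.5) = 0.002082 m·K/W
  R'_conv,out = 1/(2πr h) = 1/(2π·0.0455·9.58) = 0.3651 m·K/W
R_polyurethane foam = ΣR − ΣR_known = 5.659 − 0.3672 = 5.292 m·K/W
ln(r₂/r₁)/(2πk) = 5.292 ⇒ k = 0.7543/(2π·5.292) = 0.0227 W/m·K

k = 0.0227 W/m·K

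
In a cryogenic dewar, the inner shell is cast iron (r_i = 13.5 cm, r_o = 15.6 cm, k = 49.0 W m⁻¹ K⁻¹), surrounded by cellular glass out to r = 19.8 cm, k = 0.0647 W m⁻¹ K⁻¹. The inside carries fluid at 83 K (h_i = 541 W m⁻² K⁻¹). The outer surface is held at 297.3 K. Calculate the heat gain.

Resistance network (inner→outer):
  R_conv,in = 1/(4πr²h) = 1/(4π·0.135²·541) = 0.008071 K/W
  R_cast iron = (1/0.135 − 1/0.156)/(4πk) = 0.9972/(4π·49.0) = 0.001619 K/W
  R_cellular glass = (1/0.156 − 1/0.198)/(4πk) = 1.360/(4π·0.0647) = 1.672 K/W
ΣR = 0.008071 + 0.001619 + 1.672 = 1.682 K/W
Q = ΔT/ΣR = (83 K − 297.3 K)/1.682 = -127 W
(Negative Q ⇒ heat flows inward; heat gain = 127 W.)

Q = 127 W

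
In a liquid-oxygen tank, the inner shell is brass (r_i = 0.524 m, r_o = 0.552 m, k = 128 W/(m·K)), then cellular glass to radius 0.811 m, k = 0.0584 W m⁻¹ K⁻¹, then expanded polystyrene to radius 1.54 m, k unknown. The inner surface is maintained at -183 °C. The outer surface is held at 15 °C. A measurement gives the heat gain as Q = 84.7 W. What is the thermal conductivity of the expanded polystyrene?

ΣR = ΔT/Q = |-183 − 15|/84.7 = 2.338 K/W
Known resistances:
  R_brass = (1/0.524 − 1/0.552)/(4πk) = 0.09680/(4π·128) = 6.018×10^-5 K/W
  R_cellular glass = (1/0.552 − 1/0.811)/(4πk) = 0.5785/(4π·0.0584) = 0.7883 K/W
R_expanded polystyrene = ΣR − ΣR_known = 2.338 − 0.7884 = 1.550 K/W
(1/r₁−1/r₂)/(4πk) = 1.550 ⇒ k = 0.5837/(4π·1.550) = 0.0300 W/m·K

k = 0.0300 W/m·K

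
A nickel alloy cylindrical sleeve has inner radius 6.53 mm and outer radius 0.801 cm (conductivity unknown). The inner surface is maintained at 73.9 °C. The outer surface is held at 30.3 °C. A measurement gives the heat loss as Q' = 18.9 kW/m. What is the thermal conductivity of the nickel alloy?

k = 14.1 W/m·K

ΣR = ΔT/Q' = |73.9 − 30.3|/18900 = 0.002307 m·K/W
ln(r₂/r₁)/(2πk) = 0.002307 ⇒ k = 0.2043/(2π·0.002307) = 14.1 W/m·K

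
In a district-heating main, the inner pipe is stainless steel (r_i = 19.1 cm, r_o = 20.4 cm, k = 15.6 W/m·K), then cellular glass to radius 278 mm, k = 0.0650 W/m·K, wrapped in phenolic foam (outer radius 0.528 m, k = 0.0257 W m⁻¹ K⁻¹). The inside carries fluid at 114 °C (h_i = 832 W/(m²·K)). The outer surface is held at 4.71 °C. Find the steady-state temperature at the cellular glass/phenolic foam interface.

Treat each layer as a resistance in series:
  R'_conv,in = 1/(2πr h) = 1/(2π·0.191·832) = 0.001002 m·K/W
  R'_stainless steel = ln(0.204/0.191)/(2πk) = 0.06585/(2π·15.6) = 6.718×10^-4 m·K/W
  R'_cellular glass = ln(0.278/0.204)/(2πk) = 0.3095/(2π·0.0650) = 0.7578 m·K/W
  R'_phenolic foam = ln(0.528/0.278)/(2πk) = 0.6415/(2π·0.0257) = 3.973 m·K/W
ΣR = 0.001002 + 6.718×10^-4 + 0.7578 + 3.973 = 4.732 m·K/W
Q' = ΔT/ΣR = (114 °C − 4.71 °C)/4.732 = 23.10 W/m
From the inner boundary to the cellular glass/phenolic foam interface, ΣR_partial = 0.7595 m·K/W.
T_interface = T_in − Q'·ΣR_partial = 114 °C − (23.10)(0.7595) = 96.5 °C

T = 96.5 °C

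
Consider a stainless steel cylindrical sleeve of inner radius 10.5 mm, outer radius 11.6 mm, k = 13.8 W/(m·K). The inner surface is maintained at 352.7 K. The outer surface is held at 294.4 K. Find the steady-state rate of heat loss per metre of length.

Q' = 50700 W/m

Q' = 2πk·ΔT/ln(r₂/r₁) = 2π × 13.8 × 58.3 / ln(0.0116/0.0105) = 50700 W/m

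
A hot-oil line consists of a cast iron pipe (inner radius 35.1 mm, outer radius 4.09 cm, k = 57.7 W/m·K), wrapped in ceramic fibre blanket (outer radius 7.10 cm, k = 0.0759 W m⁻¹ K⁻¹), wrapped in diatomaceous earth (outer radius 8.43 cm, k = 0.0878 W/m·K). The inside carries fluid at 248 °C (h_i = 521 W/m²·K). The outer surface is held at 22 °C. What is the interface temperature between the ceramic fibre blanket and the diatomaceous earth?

Series thermal resistances, inner to outer:
  R'_conv,in = 1/(2πr h) = 1/(2π·0.0351·521) = 0.008703 m·K/W
  R'_cast iron = ln(0.0409/0.0351)/(2πk) = 0.1529/(2π·57.7) = 4.218×10^-4 m·K/W
  R'_ceramic fibre blanket = ln(0.0710/0.0409)/(2πk) = 0.5515/(2π·0.0759) = 1.157 m·K/W
  R'_diatomaceous earth = ln(0.0843/0.0710)/(2πk) = 0.1717/(2π·0.0878) = 0.3112 m·K/W
ΣR = 0.008703 + 4.218×10^-4 + 1.157 + 0.3112 = 1.477 m·K/W
Q' = ΔT/ΣR = (248 °C − 22 °C)/1.477 = 153.0 W/m
From the inner boundary to the ceramic fibre blanket/diatomaceous earth interface, ΣR_partial = 1.166 m·K/W.
T_interface = T_in − Q'·ΣR_partial = 248 °C − (153.0)(1.166) = 69.6 °C

T = 69.6 °C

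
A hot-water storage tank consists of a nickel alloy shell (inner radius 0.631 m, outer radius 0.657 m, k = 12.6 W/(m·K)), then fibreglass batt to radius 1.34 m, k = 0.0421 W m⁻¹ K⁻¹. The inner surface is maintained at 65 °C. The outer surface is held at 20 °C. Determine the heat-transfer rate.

Treat each layer as a resistance in series:
  R_nickel alloy = (1/0.631 − 1/0.657)/(4πk) = 0.06272/(4π·12.6) = 3.961×10^-4 K/W
  R_fibreglass batt = (1/0.657 − 1/1.34)/(4πk) = 0.7758/(4π·0.0421) = 1.466 K/W
ΣR = 3.961×10^-4 + 1.466 = 1.466 K/W
Q = ΔT/ΣR = (65 °C − 20 °C)/1.466 = 30.7 W

Q = 30.7 W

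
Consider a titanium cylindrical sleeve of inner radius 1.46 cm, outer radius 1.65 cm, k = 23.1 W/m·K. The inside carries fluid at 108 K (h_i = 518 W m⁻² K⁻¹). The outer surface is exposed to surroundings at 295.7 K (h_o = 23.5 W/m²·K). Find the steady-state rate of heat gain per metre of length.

Q' = 434 W/m

Resistance network (inner→outer):
  R'_conv,in = 1/(2πr h) = 1/(2π·0.0146·518) = 0.02104 m·K/W
  R'_titanium = ln(0.0165/0.0146)/(2πk) = 0.1223/(2π·23.1) = 8.429×10^-4 m·K/W
  R'_conv,out = 1/(2πr h) = 1/(2π·0.0165·23.5) = 0.4105 m·K/W
ΣR = 0.02104 + 8.429×10^-4 + 0.4105 = 0.4324 m·K/W
Q' = ΔT/ΣR = (108 K − 295.7 K)/0.4324 = -434 W/m
(Negative Q' ⇒ heat flows inward; heat gain = 434 W/m.)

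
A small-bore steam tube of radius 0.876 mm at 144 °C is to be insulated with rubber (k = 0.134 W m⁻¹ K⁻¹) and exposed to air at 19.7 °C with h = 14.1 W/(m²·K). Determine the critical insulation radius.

r_cr = 0.950 cm

For a cylinder, r_cr = k_ins/h = 0.134/14.1 = 0.00950 m = 0.950 cm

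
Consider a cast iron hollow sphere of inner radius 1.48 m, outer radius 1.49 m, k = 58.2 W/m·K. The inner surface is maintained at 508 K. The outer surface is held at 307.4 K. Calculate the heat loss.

Q = 32400 kW

Q = 4πk·ΔT/(1/r₁ − 1/r₂) = 4π × 58.2 × 200.6 / (1/1.48 − 1/1.49) = 3.24×10^7 W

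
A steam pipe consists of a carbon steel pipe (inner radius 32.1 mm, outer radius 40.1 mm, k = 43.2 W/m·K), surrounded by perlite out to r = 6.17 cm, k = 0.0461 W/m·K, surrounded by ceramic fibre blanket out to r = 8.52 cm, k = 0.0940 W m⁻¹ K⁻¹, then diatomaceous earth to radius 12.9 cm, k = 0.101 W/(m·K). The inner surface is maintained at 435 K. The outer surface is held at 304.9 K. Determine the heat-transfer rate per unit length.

Resistance network (inner→outer):
  R'_carbon steel = ln(0.0401/0.0321)/(2πk) = 0.2225/(2π·43.2) = 8.198×10^-4 m·K/W
  R'_perlite = ln(0.0617/0.0401)/(2πk) = 0.4309/(2π·0.0461) = 1.488 m·K/W
  R'_ceramic fibre blanket = ln(0.0852/0.0617)/(2πk) = 0.3227/(2π·0.0940) = 0.5464 m·K/W
  R'_diatomaceous earth = ln(0.129/0.0852)/(2πk) = 0.4148/(2π·0.101) = 0.6537 m·K/W
ΣR = 8.198×10^-4 + 1.488 + 0.5464 + 0.6537 = 2.689 m·K/W
Q' = ΔT/ΣR = (435 K − 304.9 K)/2.689 = 48.4 W/m

Q' = 48.4 W/m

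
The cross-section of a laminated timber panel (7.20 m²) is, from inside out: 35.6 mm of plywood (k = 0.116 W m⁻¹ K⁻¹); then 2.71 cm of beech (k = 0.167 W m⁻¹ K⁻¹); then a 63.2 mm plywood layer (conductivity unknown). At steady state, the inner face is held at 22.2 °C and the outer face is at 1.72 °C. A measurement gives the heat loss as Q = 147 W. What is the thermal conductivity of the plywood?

k = 0.118 W/m·K

ΣR = ΔT/Q = |22.2 − 1.72|/147 = 0.1393 K/W
Known resistances:
  R_plywood = L/(kA) = 0.0356/(0.116·7.20) = 0.04262 K/W
  R_beech = L/(kA) = 0.0271/(0.167·7.20) = 0.02254 K/W
R_plywood = ΣR − ΣR_known = 0.1393 − 0.06516 = 0.07414 K/W
L/(kA) = 0.07414 ⇒ k = 0.0632/(0.07414·7.20) = 0.118 W/m·K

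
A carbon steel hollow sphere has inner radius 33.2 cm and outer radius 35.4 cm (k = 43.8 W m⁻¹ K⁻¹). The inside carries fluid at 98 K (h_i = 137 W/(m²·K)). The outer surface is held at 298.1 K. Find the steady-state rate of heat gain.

Series thermal resistances, inner to outer:
  R_conv,in = 1/(4πr²h) = 1/(4π·0.332²·137) = 0.005270 K/W
  R_carbon steel = (1/0.332 − 1/0.354)/(4πk) = 0.1872/(4π·43.8) = 3.401×10^-4 K/W
ΣR = 0.005270 + 3.401×10^-4 = 0.005610 K/W
Q = ΔT/ΣR = (98 K − 298.1 K)/0.005610 = -35700 W
(Negative Q ⇒ heat flows inward; heat gain = 35700 W.)

Q = 35700 W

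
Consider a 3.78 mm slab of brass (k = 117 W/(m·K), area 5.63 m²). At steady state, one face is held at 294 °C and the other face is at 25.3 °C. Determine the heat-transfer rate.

Q = 4.68×10^7 W

Q = kA·ΔT/L = 117 × 5.63 × |294 °C − 25.3 °C| / 0.00378 = 4.68×10^7 W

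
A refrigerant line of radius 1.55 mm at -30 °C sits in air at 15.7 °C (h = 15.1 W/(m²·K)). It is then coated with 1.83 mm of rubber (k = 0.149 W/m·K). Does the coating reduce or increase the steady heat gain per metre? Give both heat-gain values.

Critical radius for a cylinder: r_cr = k/h = 0.00987 m = 0.987 cm.
Outer radius after coating: r₂ = 0.00155 + 0.00183 = 0.00338 m.
Since r₁ < r_cr and r₂ ≤ r_cr, the coating moves toward the maximum at r_cr — heat gain rises.
Bare: R = 1/(2πr₁h) = 6.800 m·K/W; Q = 45.7/6.800 = 6.72 W/m.
Coated: R = R_cond + R_conv = 3.951 m·K/W; Q = 45.7/3.951 = 11.6 W/m.

increases: 6.72 → 11.6 W/m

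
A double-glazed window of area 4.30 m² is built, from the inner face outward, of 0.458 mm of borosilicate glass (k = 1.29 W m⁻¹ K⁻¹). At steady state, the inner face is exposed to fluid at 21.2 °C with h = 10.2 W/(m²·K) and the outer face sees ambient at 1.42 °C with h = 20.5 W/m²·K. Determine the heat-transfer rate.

Treat each layer as a resistance in series:
  R_conv,in = 1/(hA) = 1/(10.2·4.30) = 0.02280 K/W
  R_borosilicate glass = L/(kA) = 4.58×10^-4/(1.29·4.30) = 8.257×10^-5 K/W
  R_conv,out = 1/(hA) = 1/(20.5·4.30) = 0.01134 K/W
ΣR = 0.02280 + 8.257×10^-5 + 0.01134 = 0.03422 K/W
Q = ΔT/ΣR = (21.2 °C − 1.42 °C)/0.03422 = 578 W

Q = 578 W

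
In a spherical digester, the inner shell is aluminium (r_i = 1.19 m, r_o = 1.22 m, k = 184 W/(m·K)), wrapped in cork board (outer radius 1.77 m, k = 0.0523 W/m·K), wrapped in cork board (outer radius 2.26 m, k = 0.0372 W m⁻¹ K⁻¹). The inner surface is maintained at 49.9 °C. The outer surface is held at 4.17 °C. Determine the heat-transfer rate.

Series thermal resistances, inner to outer:
  R_aluminium = (1/1.19 − 1/1.22)/(4πk) = 0.02066/(4π·184) = 8.937×10^-6 K/W
  R_cork board = (1/1.22 − 1/1.77)/(4πk) = 0.2547/(4π·0.0523) = 0.3875 K/W
  R_cork board = (1/1.77 − 1/2.26)/(4πk) = 0.1225/(4π·0.0372) = 0.2620 K/W
ΣR = 8.937×10^-6 + 0.3875 + 0.2620 = 0.6495 K/W
Q = ΔT/ΣR = (49.9 °C − 4.17 °C)/0.6495 = 70.4 W

Q = 70.4 W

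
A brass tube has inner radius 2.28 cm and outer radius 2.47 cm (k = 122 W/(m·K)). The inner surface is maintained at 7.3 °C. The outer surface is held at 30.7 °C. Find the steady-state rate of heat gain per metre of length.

Q' = 2πk·ΔT/ln(r₂/r₁) = 2π × 122 × 23.4 / ln(0.0247/0.0228) = 2.24×10^5 W/m

Q' = 224 kW/m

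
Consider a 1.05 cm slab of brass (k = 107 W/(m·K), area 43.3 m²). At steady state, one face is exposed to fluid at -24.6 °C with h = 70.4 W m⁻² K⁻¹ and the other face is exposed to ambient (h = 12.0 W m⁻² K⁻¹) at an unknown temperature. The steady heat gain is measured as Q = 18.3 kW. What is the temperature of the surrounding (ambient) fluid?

Sum the resistances:
  R_conv,in = 1/(hA) = 1/(70.4·43.3) = 3.280×10^-4 K/W
  R_brass = L/(kA) = 0.0105/(107·43.3) = 2.266×10^-6 K/W
  R_conv,out = 1/(hA) = 1/(12.0·43.3) = 0.001925 K/W
ΣR = 0.002255 K/W
ΔT = Q·ΣR = 18300 × 0.002255 = 41.27 K
Heat flows inward, so T_out = T_in + ΔT = -24.6 + 41.27 = 16.7 °C

T_out = 16.7 °C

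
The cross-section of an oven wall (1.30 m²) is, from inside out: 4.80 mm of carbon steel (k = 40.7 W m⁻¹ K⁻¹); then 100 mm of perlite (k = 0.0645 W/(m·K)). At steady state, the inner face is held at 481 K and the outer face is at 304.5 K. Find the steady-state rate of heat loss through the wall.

Q = 148 W

Series thermal resistances, inner to outer:
  R_carbon steel = L/(kA) = 0.00480/(40.7·1.30) = 9.072×10^-5 K/W
  R_perlite = L/(kA) = 0.100/(0.0645·1.30) = 1.193 K/W
ΣR = 9.072×10^-5 + 1.193 = 1.193 K/W
Q = ΔT/ΣR = (481 K − 304.5 K)/1.193 = 148 W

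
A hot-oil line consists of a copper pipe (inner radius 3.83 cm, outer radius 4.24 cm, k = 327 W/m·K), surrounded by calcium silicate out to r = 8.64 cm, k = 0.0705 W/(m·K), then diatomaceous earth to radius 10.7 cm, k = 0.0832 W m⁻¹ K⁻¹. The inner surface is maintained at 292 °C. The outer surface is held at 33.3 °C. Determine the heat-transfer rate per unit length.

Q' = 128 W/m

Series thermal resistances, inner to outer:
  R'_copper = ln(0.0424/0.0383)/(2πk) = 0.1017/(2π·327) = 4.950×10^-5 m·K/W
  R'_calcium silicate = ln(0.0864/0.0424)/(2πk) = 0.7118/(2π·0.0705) = 1.607 m·K/W
  R'_diatomaceous earth = ln(0.107/0.0864)/(2πk) = 0.2138/(2π·0.0832) = 0.4091 m·K/W
ΣR = 4.950×10^-5 + 1.607 + 0.4091 = 2.016 m·K/W
Q' = ΔT/ΣR = (292 °C − 33.3 °C)/2.016 = 128 W/m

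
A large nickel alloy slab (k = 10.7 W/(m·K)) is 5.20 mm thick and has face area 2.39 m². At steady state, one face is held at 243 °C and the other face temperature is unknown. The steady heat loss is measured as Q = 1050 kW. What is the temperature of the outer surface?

Sum the resistances:
  R_nickel alloy = L/(kA) = 0.00520/(10.7·2.39) = 2.033×10^-4 K/W
ΣR = 2.033×10^-4 K/W
ΔT = Q·ΣR = 1.05×10^6 × 2.033×10^-4 = 213.5 K
Heat flows outward, so T_out = T_in − ΔT = 243 − 213.5 = 29.5 °C

T_out = 29.5 °C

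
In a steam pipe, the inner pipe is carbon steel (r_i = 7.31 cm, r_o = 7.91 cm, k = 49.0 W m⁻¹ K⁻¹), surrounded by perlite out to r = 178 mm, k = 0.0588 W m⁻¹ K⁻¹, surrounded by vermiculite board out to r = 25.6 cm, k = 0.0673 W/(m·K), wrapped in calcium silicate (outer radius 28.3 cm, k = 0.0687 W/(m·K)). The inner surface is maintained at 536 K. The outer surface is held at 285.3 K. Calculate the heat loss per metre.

Treat each layer as a resistance in series:
  R'_carbon steel = ln(0.0791/0.0731)/(2πk) = 0.07888/(2π·49.0) = 2.562×10^-4 m·K/W
  R'_perlite = ln(0.178/0.0791)/(2πk) = 0.8111/(2π·0.0588) = 2.195 m·K/W
  R'_vermiculite board = ln(0.256/0.178)/(2πk) = 0.3634/(2π·0.0673) = 0.8594 m·K/W
  R'_calcium silicate = ln(0.283/0.256)/(2πk) = 0.1003/(2π·0.0687) = 0.2323 m·K/W
ΣR = 2.562×10^-4 + 2.195 + 0.8594 + 0.2323 = 3.287 m·K/W
Q' = ΔT/ΣR = (536 K − 285.3 K)/3.287 = 76.3 W/m

Q' = 76.3 W/m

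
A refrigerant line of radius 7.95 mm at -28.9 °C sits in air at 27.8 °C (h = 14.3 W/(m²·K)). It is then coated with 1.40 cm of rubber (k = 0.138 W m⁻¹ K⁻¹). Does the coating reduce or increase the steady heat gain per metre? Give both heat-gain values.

reduces: 40.5 → 33.8 W/m

Critical radius for a cylinder: r_cr = k/h = 0.00965 m = 0.965 cm.
Outer radius after coating: r₂ = 0.00795 + 0.0140 = 0.02195 m.
r₁ < r_cr < r₂: heat gain rises to a maximum at r_cr then falls. Whether the coating helps depends on whether Q(r₂) has dropped back below Q(r₁).
Bare: R = 1/(2πr₁h) = 1.400 m·K/W; Q = 56.7/1.400 = 40.5 W/m.
Coated: R = R_cond + R_conv = 1.678 m·K/W; Q = 56.7/1.678 = 33.8 W/m.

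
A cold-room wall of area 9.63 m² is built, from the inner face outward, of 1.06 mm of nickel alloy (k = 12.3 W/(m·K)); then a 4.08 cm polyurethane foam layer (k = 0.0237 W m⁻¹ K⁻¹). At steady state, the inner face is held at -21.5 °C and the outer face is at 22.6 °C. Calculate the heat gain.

Q = 247 W

Resistance network (inner→outer):
  R_nickel alloy = L/(kA) = 0.00106/(12.3·9.63) = 8.949×10^-6 K/W
  R_polyurethane foam = L/(kA) = 0.0408/(0.0237·9.63) = 0.1788 K/W
ΣR = 8.949×10^-6 + 0.1788 = 0.1788 K/W
Q = ΔT/ΣR = (-21.5 °C − 22.6 °C)/0.1788 = -247 W
(Negative Q ⇒ heat flows inward; heat gain = 247 W.)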